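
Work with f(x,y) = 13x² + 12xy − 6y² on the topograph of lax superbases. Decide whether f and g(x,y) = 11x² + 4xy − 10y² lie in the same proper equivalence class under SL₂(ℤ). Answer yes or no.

D₁ = 456, D₂ = 456
river cycle of f (length 10): (-6, 12, 13), (13, 14, -5), (-5, 16, 10), (10, 4, -11), (-11, 18, 3), (3, 18, -11), (-11, 4, 10), (10, 16, -5), (-5, 14, 13), (13, 12, -6)
river cycle of g (length 10): (-10, 16, 5), (5, 14, -13), (-13, 12, 6), (6, 12, -13), (-13, 14, 5), (5, 16, -10), (-10, 4, 11), (11, 18, -3), (-3, 18, 11), (11, 4, -10)
cycles differ ⇒ inequivalent

no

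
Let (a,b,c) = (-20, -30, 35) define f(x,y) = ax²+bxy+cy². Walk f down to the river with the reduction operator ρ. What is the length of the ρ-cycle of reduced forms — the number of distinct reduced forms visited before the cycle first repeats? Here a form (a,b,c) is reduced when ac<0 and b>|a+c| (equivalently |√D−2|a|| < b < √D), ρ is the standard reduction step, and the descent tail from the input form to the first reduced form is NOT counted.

D = 3700, ⌊√D⌋ = 60
descent: ρ → (35,30,-20)  [lands on river]
river: ρ → (-20,50,15)
river: ρ → (15,40,-35)
river: ρ → (-35,30,20)
river: ρ → (20,50,-15)
river: ρ → (-15,40,35)
ρ-cycle length = 6 (tail of 1 descent step not counted)

6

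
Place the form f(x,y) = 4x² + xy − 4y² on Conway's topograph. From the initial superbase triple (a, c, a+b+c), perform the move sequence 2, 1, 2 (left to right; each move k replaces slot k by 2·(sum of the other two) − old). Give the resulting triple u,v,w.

start (4,-4,1) = (f(1,0),f(0,1),f(1,1))
replace slot 2: 2·(4+1) − (-4) = 14 → (4,14,1)
replace slot 1: 2·(14+1) − 4 = 26 → (26,14,1)
replace slot 2: 2·(26+1) − 14 = 40 → (26,40,1)

26,40,1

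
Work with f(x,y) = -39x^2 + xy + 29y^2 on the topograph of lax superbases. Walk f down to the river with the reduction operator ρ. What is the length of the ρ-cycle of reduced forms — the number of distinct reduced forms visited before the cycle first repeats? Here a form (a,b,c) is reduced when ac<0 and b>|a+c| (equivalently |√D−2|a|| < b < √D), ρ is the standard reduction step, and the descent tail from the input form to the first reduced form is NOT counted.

D = 4525, ⌊√D⌋ = 67
descent: ρ → (29,57,-11)  [lands on river]
river: ρ → (-11,53,39)
river: ρ → (39,25,-25)
river: ρ → (-25,25,39)
river: ρ → (39,53,-11)
river: ρ → (-11,57,29)
river: ρ → (29,59,-9)
river: ρ → (-9,67,1)
river: ρ → (1,67,-9)
river: ρ → (-9,59,29)
ρ-cycle length = 10 (tail of 1 descent step not counted)

10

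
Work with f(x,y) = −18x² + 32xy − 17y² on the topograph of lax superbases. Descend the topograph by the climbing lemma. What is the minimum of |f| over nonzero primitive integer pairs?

translate: b→4 (≡-32 mod 36), so (18,-32,17)→(18,4,3)
flip: (18,4,3)→(3,-4,18)
translate: b→2 (≡-4 mod 6), so (3,-4,18)→(3,2,17)
reduced (well bottom): (3,2,17) with a≤c, −a<b≤a
well minimum |f| = |-3| = 3 (negative-definite)

3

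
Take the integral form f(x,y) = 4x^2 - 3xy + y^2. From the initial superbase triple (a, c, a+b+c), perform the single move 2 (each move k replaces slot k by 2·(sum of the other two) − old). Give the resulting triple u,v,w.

start (4,1,2) = (f(1,0),f(0,1),f(1,1))
replace slot 2: 2·(4+2) − 1 = 11 → (4,11,2)

4,11,2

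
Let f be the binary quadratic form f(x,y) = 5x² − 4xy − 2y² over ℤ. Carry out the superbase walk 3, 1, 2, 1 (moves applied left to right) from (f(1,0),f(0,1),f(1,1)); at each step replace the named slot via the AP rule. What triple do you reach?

start (5,-2,-1) = (f(1,0),f(0,1),f(1,1))
replace slot 3: 2·(5+(-2)) − (-1) = 7 → (5,-2,7)
replace slot 1: 2·((-2)+7) − 5 = 5 → (5,-2,7)
replace slot 2: 2·(5+7) − (-2) = 26 → (5,26,7)
replace slot 1: 2·(26+7) − 5 = 61 → (61,26,7)

61,26,7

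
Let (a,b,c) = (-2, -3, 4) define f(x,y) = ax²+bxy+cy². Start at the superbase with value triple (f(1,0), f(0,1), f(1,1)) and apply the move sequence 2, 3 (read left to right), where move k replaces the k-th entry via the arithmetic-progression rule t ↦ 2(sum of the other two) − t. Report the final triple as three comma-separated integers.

start (-2,4,-1) = (f(1,0),f(0,1),f(1,1))
replace slot 2: 2·((-2)+(-1)) − 4 = -10 → (-2,-10,-1)
replace slot 3: 2·((-2)+(-10)) − (-1) = -23 → (-2,-10,-23)

-2,-10,-23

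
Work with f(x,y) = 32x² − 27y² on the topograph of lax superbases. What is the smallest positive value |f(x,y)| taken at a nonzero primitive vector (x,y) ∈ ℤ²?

descent: ρ → (-27,54,5)  [lands on river]
river: ρ → (5,56,-16)
river: ρ → (-16,40,29)
river: ρ → (29,18,-27)
river: ρ → (-27,36,20)
river: ρ → (20,44,-19)
river: ρ → (-19,32,32)
river: ρ → (32,32,-19)
river: ρ → (-19,44,20)
river: ρ → (20,36,-27)
river: ρ → (-27,18,29)
river: ρ → (29,40,-16)
river: ρ → (-16,56,5)
river: ρ → (5,54,-27)
closes: descent 1, river 14
min |a| on river = 5

5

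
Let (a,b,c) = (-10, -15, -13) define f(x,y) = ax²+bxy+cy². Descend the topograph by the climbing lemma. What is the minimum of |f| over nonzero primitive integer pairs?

translate: b→-5 (≡15 mod 20), so (10,15,13)→(10,-5,8)
flip: (10,-5,8)→(8,5,10)
reduced (well bottom): (8,5,10) with a≤c, −a<b≤a
well minimum |f| = |-8| = 8 (negative-definite)

8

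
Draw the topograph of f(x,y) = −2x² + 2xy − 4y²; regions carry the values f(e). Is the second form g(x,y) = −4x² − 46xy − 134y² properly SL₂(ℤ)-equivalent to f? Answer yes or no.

D₁ = -28, D₂ = -28
f is negative-definite; reduce −f:
−f: translate: b→2 (≡-2 mod 4), so (2,-2,4)→(2,2,4)
−f: reduced (well bottom): (2,2,4) with a≤c, −a<b≤a
flip sign back: reduced form of f is (-2,-2,-4)
g is negative-definite; reduce −g:
−g: translate: b→-2 (≡46 mod 8), so (4,46,134)→(4,-2,2)
−g: flip: (4,-2,2)→(2,2,4)
−g: reduced (well bottom): (2,2,4) with a≤c, −a<b≤a
flip sign back: reduced form of g is (-2,-2,-4)
reduced forms (-2, -2, -4) vs (-2, -2, -4) ⇒ equivalent

yes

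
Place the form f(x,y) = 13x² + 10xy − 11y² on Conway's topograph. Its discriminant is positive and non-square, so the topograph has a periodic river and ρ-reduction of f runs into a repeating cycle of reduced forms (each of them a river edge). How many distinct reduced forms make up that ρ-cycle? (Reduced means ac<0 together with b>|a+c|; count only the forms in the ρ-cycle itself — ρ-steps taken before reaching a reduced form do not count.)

D = 672, ⌊√D⌋ = 25
river: ρ → (-11,12,12)
river: ρ → (12,12,-11)
river: ρ → (-11,10,13)
river: ρ → (13,16,-8)
river: ρ → (-8,16,13)
river: ρ → (13,10,-11)
ρ-cycle length = 6 (tail of 0 descent steps not counted)

6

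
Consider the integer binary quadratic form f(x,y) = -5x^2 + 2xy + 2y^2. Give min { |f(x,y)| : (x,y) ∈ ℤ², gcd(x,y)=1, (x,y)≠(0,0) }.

descent: ρ → (2,6,-1)  [lands on river]
river: ρ → (-1,6,2)
closes: descent 1, river 2
min |a| on river = 1

1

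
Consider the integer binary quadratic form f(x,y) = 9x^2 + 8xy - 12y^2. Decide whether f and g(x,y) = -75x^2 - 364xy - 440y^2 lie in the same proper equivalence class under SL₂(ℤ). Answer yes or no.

D₁ = 496, D₂ = 496
river cycle of f (length 16): (-12, 16, 5), (5, 14, -15), (-15, 16, 4), (4, 16, -15), (-15, 14, 5), (5, 16, -12), (-12, 8, 9), (9, 10, -11), (-11, 12, 8), (8, 20, -3), … (6 more)
river cycle of g (length 16): (-12, 16, 5), (5, 14, -15), (-15, 16, 4), (4, 16, -15), (-15, 14, 5), (5, 16, -12), (-12, 8, 9), (9, 10, -11), (-11, 12, 8), (8, 20, -3), … (6 more)
cycles coincide ⇒ equivalent

yes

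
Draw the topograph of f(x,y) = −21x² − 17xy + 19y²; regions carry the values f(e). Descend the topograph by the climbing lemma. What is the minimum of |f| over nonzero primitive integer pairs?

descent: ρ → (19,17,-21)  [lands on river]
river: ρ → (-21,25,15)
river: ρ → (15,35,-11)
river: ρ → (-11,31,21)
river: ρ → (21,11,-21)
river: ρ → (-21,31,11)
river: ρ → (11,35,-15)
river: ρ → (-15,25,21)
river: ρ → (21,17,-19)
river: ρ → (-19,21,19)
closes: descent 1, river 10
min |a| on river = 11

11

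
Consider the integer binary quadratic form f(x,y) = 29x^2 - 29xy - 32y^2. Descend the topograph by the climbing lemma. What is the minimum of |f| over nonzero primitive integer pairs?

descent: ρ → (-32,29,29)  [lands on river]
river: ρ → (29,29,-32)
river: ρ → (-32,35,26)
river: ρ → (26,17,-41)
river: ρ → (-41,65,2)
river: ρ → (2,67,-8)
river: ρ → (-8,61,26)
river: ρ → (26,43,-26)
river: ρ → (-26,61,8)
river: ρ → (8,67,-2)
river: ρ → (-2,65,41)
river: ρ → (41,17,-26)
river: ρ → (-26,35,32)
river: ρ → (32,29,-29)
river: ρ → (-29,29,32)
river: ρ → (32,35,-26)
river: ρ → (-26,17,41)
river: ρ → (41,65,-2)
river: ρ → (-2,67,8)
river: ρ → (8,61,-26)
river: ρ → (-26,43,26)
river: ρ → (26,61,-8)
river: ρ → (-8,67,2)
river: ρ → (2,65,-41)
river: ρ → (-41,17,26)
river: ρ → (26,35,-32)
closes: descent 1, river 26
min |a| on river = 2

2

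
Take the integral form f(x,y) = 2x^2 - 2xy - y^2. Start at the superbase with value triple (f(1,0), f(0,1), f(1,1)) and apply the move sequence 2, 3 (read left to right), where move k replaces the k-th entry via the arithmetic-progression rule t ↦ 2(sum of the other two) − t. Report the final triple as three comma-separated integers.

start (2,-1,-1) = (f(1,0),f(0,1),f(1,1))
replace slot 2: 2·(2+(-1)) − (-1) = 3 → (2,3,-1)
replace slot 3: 2·(2+3) − (-1) = 11 → (2,3,11)

2,3,11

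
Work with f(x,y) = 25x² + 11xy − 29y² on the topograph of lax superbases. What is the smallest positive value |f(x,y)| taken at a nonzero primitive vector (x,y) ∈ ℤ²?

river: ρ → (-29,47,7)
river: ρ → (7,51,-15)
river: ρ → (-15,39,25)
river: ρ → (25,11,-29)
closes: descent 0, river 4
min |a| on river = 7

7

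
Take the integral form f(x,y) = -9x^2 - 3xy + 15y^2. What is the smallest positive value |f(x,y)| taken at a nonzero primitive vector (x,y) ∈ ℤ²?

descent: ρ → (15,3,-9)
descent: ρ → (-9,15,9)  [lands on river]
river: ρ → (9,21,-3)
river: ρ → (-3,21,9)
river: ρ → (9,15,-9)
river: ρ → (-9,21,3)
river: ρ → (3,21,-9)
closes: descent 2, river 6
min |a| on river = 3

3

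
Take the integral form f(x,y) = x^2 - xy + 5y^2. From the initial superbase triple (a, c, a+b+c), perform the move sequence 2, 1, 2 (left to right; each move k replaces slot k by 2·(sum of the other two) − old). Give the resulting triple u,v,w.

start (1,5,5) = (f(1,0),f(0,1),f(1,1))
replace slot 2: 2·(1+5) − 5 = 7 → (1,7,5)
replace slot 1: 2·(7+5) − 1 = 23 → (23,7,5)
replace slot 2: 2·(23+5) − 7 = 49 → (23,49,5)

23,49,5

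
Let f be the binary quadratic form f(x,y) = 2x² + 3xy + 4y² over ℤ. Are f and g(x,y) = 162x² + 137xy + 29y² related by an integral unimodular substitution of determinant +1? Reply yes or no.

D₁ = -23, D₂ = -23
f: translate: b→-1 (≡3 mod 4), so (2,3,4)→(2,-1,3)
f: reduced (well bottom): (2,-1,3) with a≤c, −a<b≤a
g: flip: (162,137,29)→(29,-137,162)
g: translate: b→-21 (≡-137 mod 58), so (29,-137,162)→(29,-21,4)
g: flip: (29,-21,4)→(4,21,29)
g: translate: b→-3 (≡21 mod 8), so (4,21,29)→(4,-3,2)
g: flip: (4,-3,2)→(2,3,4)
g: translate: b→-1 (≡3 mod 4), so (2,3,4)→(2,-1,3)
g: reduced (well bottom): (2,-1,3) with a≤c, −a<b≤a
reduced forms (2, -1, 3) vs (2, -1, 3) ⇒ equivalent

yes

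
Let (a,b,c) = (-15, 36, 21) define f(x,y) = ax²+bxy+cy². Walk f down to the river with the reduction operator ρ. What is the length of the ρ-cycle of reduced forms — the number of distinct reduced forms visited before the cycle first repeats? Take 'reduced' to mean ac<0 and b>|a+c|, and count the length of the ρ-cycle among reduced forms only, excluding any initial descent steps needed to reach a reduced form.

D = 2556, ⌊√D⌋ = 50
river: ρ → (21,48,-3)
river: ρ → (-3,48,21)
river: ρ → (21,36,-15)
river: ρ → (-15,24,33)
river: ρ → (33,42,-6)
river: ρ → (-6,42,33)
river: ρ → (33,24,-15)
river: ρ → (-15,36,21)
ρ-cycle length = 8 (tail of 0 descent steps not counted)

8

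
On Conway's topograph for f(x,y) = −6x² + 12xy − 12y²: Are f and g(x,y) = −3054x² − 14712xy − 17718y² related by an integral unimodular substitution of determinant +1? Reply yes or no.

D₁ = -144, D₂ = -144
f is negative-definite; reduce −f:
−f: translate: b→0 (≡-12 mod 12), so (6,-12,12)→(6,0,6)
−f: reduced (well bottom): (6,0,6) with a≤c, −a<b≤a
flip sign back: reduced form of f is (-6,0,-6)
g is negative-definite; reduce −g:
−g: translate: b→2496 (≡14712 mod 6108), so (3054,14712,17718)→(3054,2496,510)
−g: flip: (3054,2496,510)→(510,-2496,3054)
−g: translate: b→-456 (≡-2496 mod 1020), so (510,-2496,3054)→(510,-456,102)
−g: flip: (510,-456,102)→(102,456,510)
−g: translate: b→48 (≡456 mod 204), so (102,456,510)→(102,48,6)
−g: flip: (102,48,6)→(6,-48,102)
−g: translate: b→0 (≡-48 mod 12), so (6,-48,102)→(6,0,6)
−g: reduced (well bottom): (6,0,6) with a≤c, −a<b≤a
flip sign back: reduced form of g is (-6,0,-6)
reduced forms (-6, 0, -6) vs (-6, 0, -6) ⇒ equivalent

yes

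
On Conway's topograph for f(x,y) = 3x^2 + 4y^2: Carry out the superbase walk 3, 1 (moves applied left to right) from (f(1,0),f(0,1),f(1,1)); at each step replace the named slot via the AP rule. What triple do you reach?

start (3,4,7) = (f(1,0),f(0,1),f(1,1))
replace slot 3: 2·(3+4) − 7 = 7 → (3,4,7)
replace slot 1: 2·(4+7) − 3 = 19 → (19,4,7)

19,4,7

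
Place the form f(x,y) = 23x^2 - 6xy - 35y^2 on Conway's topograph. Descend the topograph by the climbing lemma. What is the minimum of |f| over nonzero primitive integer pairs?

descent: ρ → (-35,6,23)
descent: ρ → (23,40,-18)  [lands on river]
river: ρ → (-18,32,31)
river: ρ → (31,30,-19)
river: ρ → (-19,46,15)
river: ρ → (15,44,-22)
river: ρ → (-22,44,15)
river: ρ → (15,46,-19)
river: ρ → (-19,30,31)
river: ρ → (31,32,-18)
river: ρ → (-18,40,23)
river: ρ → (23,52,-6)
river: ρ → (-6,56,5)
river: ρ → (5,54,-17)
river: ρ → (-17,48,14)
river: ρ → (14,36,-35)
river: ρ → (-35,34,15)
river: ρ → (15,56,-2)
river: ρ → (-2,56,15)
river: ρ → (15,34,-35)
river: ρ → (-35,36,14)
river: ρ → (14,48,-17)
river: ρ → (-17,54,5)
river: ρ → (5,56,-6)
river: ρ → (-6,52,23)
closes: descent 2, river 24
min |a| on river = 2

2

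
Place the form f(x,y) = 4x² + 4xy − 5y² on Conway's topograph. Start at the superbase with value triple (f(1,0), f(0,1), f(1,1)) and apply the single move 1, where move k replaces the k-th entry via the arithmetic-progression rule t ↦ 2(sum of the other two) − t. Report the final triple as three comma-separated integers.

start (4,-5,3) = (f(1,0),f(0,1),f(1,1))
replace slot 1: 2·((-5)+3) − 4 = -8 → (-8,-5,3)

-8,-5,3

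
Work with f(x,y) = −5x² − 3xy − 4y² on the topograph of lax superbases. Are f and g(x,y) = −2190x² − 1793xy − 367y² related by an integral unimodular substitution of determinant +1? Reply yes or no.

D₁ = -71, D₂ = -71
f is negative-definite; reduce −f:
−f: flip: (5,3,4)→(4,-3,5)
−f: reduced (well bottom): (4,-3,5) with a≤c, −a<b≤a
flip sign back: reduced form of f is (-4,3,-5)
g is negative-definite; reduce −g:
−g: flip: (2190,1793,367)→(367,-1793,2190)
−g: translate: b→-325 (≡-1793 mod 734), so (367,-1793,2190)→(367,-325,72)
−g: flip: (367,-325,72)→(72,325,367)
−g: translate: b→37 (≡325 mod 144), so (72,325,367)→(72,37,5)
−g: flip: (72,37,5)→(5,-37,72)
−g: translate: b→3 (≡-37 mod 10), so (5,-37,72)→(5,3,4)
−g: flip: (5,3,4)→(4,-3,5)
−g: reduced (well bottom): (4,-3,5) with a≤c, −a<b≤a
flip sign back: reduced form of g is (-4,3,-5)
reduced forms (-4, 3, -5) vs (-4, 3, -5) ⇒ equivalent

yes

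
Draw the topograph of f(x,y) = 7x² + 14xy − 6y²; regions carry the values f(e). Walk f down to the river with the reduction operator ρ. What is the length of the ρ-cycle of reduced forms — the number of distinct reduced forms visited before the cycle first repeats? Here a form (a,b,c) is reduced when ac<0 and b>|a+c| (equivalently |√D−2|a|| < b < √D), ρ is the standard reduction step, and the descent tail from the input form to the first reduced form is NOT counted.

D = 364, ⌊√D⌋ = 19
river: ρ → (-6,10,11)
river: ρ → (11,12,-5)
river: ρ → (-5,18,2)
river: ρ → (2,18,-5)
river: ρ → (-5,12,11)
river: ρ → (11,10,-6)
river: ρ → (-6,14,7)
river: ρ → (7,14,-6)
ρ-cycle length = 8 (tail of 0 descent steps not counted)

8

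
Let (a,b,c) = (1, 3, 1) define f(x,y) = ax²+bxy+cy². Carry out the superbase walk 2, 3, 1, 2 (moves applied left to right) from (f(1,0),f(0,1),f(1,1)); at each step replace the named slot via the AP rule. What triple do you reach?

start (1,1,5) = (f(1,0),f(0,1),f(1,1))
replace slot 2: 2·(1+5) − 1 = 11 → (1,11,5)
replace slot 3: 2·(1+11) − 5 = 19 → (1,11,19)
replace slot 1: 2·(11+19) − 1 = 59 → (59,11,19)
replace slot 2: 2·(59+19) − 11 = 145 → (59,145,19)

59,145,19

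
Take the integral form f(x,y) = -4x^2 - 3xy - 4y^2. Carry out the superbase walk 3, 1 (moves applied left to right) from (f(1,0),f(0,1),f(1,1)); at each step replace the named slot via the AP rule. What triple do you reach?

start (-4,-4,-11) = (f(1,0),f(0,1),f(1,1))
replace slot 3: 2·((-4)+(-4)) − (-11) = -5 → (-4,-4,-5)
replace slot 1: 2·((-4)+(-5)) − (-4) = -14 → (-14,-4,-5)

-14,-4,-5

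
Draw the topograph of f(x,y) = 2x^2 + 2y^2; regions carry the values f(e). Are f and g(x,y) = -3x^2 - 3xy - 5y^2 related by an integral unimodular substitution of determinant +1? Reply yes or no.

D₁ = -16, D₂ = -51
discriminants differ ⇒ not SL₂(ℤ)-equivalent

no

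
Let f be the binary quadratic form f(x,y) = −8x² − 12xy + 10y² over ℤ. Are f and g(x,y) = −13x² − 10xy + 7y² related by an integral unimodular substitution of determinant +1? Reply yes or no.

D₁ = 464, D₂ = 464
river cycle of f (length 10): (10, 12, -8), (-8, 20, 2), (2, 20, -8), (-8, 12, 10), (10, 8, -10), (-10, 12, 8), (8, 20, -2), (-2, 20, 8), (8, 12, -10), (-10, 8, 10)
river cycle of g (length 10): (7, 10, -13), (-13, 16, 4), (4, 16, -13), (-13, 10, 7), (7, 18, -5), (-5, 12, 16), (16, 20, -1), (-1, 20, 16), (16, 12, -5), (-5, 18, 7)
cycles differ ⇒ inequivalent

no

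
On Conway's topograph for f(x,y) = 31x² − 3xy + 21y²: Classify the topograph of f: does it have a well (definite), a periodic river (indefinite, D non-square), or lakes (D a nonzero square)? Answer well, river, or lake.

D = b²−4ac = (-3)² − 4·31·21 = -2595
D < 0 ⇒ definite ⇒ every region one sign ⇒ single well

well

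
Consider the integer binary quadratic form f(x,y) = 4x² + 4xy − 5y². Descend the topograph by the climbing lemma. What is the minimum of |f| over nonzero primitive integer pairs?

river: ρ → (-5,6,3)
river: ρ → (3,6,-5)
river: ρ → (-5,4,4)
river: ρ → (4,4,-5)
closes: descent 0, river 4
min |a| on river = 3

3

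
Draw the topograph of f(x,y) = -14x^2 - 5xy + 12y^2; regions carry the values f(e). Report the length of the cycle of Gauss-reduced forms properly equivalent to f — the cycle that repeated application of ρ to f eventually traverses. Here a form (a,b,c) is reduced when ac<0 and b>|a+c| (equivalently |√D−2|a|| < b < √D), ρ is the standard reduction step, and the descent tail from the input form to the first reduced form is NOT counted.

D = 697, ⌊√D⌋ = 26
descent: ρ → (12,5,-14)  [lands on river]
river: ρ → (-14,23,3)
river: ρ → (3,25,-6)
river: ρ → (-6,23,7)
river: ρ → (7,19,-12)
river: ρ → (-12,5,14)
river: ρ → (14,23,-3)
river: ρ → (-3,25,6)
river: ρ → (6,23,-7)
river: ρ → (-7,19,12)
ρ-cycle length = 10 (tail of 1 descent step not counted)

10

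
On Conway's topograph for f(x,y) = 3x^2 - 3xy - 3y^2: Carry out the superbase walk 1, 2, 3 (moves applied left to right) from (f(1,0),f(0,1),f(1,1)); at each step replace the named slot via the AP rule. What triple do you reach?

start (3,-3,-3) = (f(1,0),f(0,1),f(1,1))
replace slot 1: 2·((-3)+(-3)) − 3 = -15 → (-15,-3,-3)
replace slot 2: 2·((-15)+(-3)) − (-3) = -33 → (-15,-33,-3)
replace slot 3: 2·((-15)+(-33)) − (-3) = -93 → (-15,-33,-93)

-15,-33,-93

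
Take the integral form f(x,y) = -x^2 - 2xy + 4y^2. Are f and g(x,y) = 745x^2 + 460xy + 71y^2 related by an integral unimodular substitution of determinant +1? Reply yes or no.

D₁ = 20, D₂ = 20
river cycle of f (length 2): (-1, 4, 1), (1, 4, -1)
river cycle of g (length 2): (-1, 4, 1), (1, 4, -1)
cycles coincide ⇒ equivalent

yes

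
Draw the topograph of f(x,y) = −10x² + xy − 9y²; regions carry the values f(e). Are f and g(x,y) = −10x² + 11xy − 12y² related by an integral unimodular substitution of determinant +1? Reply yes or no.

D₁ = -359, D₂ = -359
f is negative-definite; reduce −f:
−f: flip: (10,-1,9)→(9,1,10)
−f: reduced (well bottom): (9,1,10) with a≤c, −a<b≤a
flip sign back: reduced form of f is (-9,-1,-10)
g is negative-definite; reduce −g:
−g: translate: b→9 (≡-11 mod 20), so (10,-11,12)→(10,9,11)
−g: reduced (well bottom): (10,9,11) with a≤c, −a<b≤a
flip sign back: reduced form of g is (-10,-9,-11)
reduced forms (-9, -1, -10) vs (-10, -9, -11) ⇒ inequivalent

no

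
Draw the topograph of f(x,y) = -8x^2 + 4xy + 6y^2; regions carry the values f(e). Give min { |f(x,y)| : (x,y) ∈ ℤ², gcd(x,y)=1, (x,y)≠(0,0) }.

river: ρ → (6,8,-6)
river: ρ → (-6,4,8)
river: ρ → (8,12,-2)
river: ρ → (-2,12,8)
river: ρ → (8,4,-6)
river: ρ → (-6,8,6)
river: ρ → (6,4,-8)
river: ρ → (-8,12,2)
river: ρ → (2,12,-8)
river: ρ → (-8,4,6)
closes: descent 0, river 10
min |a| on river = 2

2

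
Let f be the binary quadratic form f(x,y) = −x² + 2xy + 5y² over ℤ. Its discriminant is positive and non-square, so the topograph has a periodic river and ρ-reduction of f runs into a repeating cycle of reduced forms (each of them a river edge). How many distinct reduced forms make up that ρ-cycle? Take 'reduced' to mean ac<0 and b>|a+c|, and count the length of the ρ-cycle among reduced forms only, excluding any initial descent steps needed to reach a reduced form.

D = 24, ⌊√D⌋ = 4
descent: ρ → (5,-2,-1)
descent: ρ → (-1,4,2)  [lands on river]
river: ρ → (2,4,-1)
ρ-cycle length = 2 (tail of 2 descent steps not counted)

2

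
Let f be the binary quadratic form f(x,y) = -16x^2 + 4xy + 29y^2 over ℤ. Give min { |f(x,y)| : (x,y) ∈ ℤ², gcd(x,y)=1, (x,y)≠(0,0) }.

descent: ρ → (29,-4,-16)
descent: ρ → (-16,36,9)  [lands on river]
river: ρ → (9,36,-16)
river: ρ → (-16,28,17)
river: ρ → (17,40,-4)
river: ρ → (-4,40,17)
river: ρ → (17,28,-16)
closes: descent 2, river 6
min |a| on river = 4

4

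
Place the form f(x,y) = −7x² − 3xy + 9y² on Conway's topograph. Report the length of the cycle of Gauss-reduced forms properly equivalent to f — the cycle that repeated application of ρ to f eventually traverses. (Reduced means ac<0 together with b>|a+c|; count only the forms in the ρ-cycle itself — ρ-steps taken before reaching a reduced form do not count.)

D = 261, ⌊√D⌋ = 16
descent: ρ → (9,3,-7)  [lands on river]
river: ρ → (-7,11,5)
river: ρ → (5,9,-9)
river: ρ → (-9,9,5)
river: ρ → (5,11,-7)
river: ρ → (-7,3,9)
river: ρ → (9,15,-1)
river: ρ → (-1,15,9)
ρ-cycle length = 8 (tail of 1 descent step not counted)

8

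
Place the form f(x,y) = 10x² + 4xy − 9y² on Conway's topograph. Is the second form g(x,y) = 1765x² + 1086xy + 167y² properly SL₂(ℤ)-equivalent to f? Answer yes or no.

D₁ = 376, D₂ = 376
river cycle of f (length 16): (-9, 14, 5), (5, 16, -6), (-6, 8, 13), (13, 18, -1), (-1, 18, 13), (13, 8, -6), (-6, 16, 5), (5, 14, -9), (-9, 4, 10), (10, 16, -3), … (6 more)
river cycle of g (length 16): (10, 4, -9), (-9, 14, 5), (5, 16, -6), (-6, 8, 13), (13, 18, -1), (-1, 18, 13), (13, 8, -6), (-6, 16, 5), (5, 14, -9), (-9, 4, 10), … (6 more)
cycles coincide ⇒ equivalent

yes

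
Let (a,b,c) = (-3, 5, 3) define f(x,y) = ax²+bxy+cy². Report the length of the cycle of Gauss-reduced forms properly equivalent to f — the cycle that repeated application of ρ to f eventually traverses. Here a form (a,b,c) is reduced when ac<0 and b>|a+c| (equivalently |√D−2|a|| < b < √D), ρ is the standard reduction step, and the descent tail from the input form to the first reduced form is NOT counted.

D = 61, ⌊√D⌋ = 7
river: ρ → (3,7,-1)
river: ρ → (-1,7,3)
river: ρ → (3,5,-3)
river: ρ → (-3,7,1)
river: ρ → (1,7,-3)
river: ρ → (-3,5,3)
ρ-cycle length = 6 (tail of 0 descent steps not counted)

6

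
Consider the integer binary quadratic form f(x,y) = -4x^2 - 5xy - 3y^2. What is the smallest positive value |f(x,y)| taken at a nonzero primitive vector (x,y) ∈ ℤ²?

translate: b→-3 (≡5 mod 8), so (4,5,3)→(4,-3,2)
flip: (4,-3,2)→(2,3,4)
translate: b→-1 (≡3 mod 4), so (2,3,4)→(2,-1,3)
reduced (well bottom): (2,-1,3) with a≤c, −a<b≤a
well minimum |f| = |-2| = 2 (negative-definite)

2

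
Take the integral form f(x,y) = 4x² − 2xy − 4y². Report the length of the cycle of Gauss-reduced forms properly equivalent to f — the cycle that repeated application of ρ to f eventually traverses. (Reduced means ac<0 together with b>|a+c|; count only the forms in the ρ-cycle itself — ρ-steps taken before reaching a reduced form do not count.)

D = 68, ⌊√D⌋ = 8
descent: ρ → (-4,2,4)  [lands on river]
river: ρ → (4,6,-2)
river: ρ → (-2,6,4)
river: ρ → (4,2,-4)
river: ρ → (-4,6,2)
river: ρ → (2,6,-4)
ρ-cycle length = 6 (tail of 1 descent step not counted)

6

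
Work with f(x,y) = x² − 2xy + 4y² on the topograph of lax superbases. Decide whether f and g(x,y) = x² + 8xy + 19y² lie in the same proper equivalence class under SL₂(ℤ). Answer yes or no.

D₁ = -12, D₂ = -12
f: translate: b→0 (≡-2 mod 2), so (1,-2,4)→(1,0,3)
f: reduced (well bottom): (1,0,3) with a≤c, −a<b≤a
g: translate: b→0 (≡8 mod 2), so (1,8,19)→(1,0,3)
g: reduced (well bottom): (1,0,3) with a≤c, −a<b≤a
reduced forms (1, 0, 3) vs (1, 0, 3) ⇒ equivalent

yes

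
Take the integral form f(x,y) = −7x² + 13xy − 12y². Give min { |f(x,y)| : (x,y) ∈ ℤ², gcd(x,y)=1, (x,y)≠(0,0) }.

translate: b→1 (≡-13 mod 14), so (7,-13,12)→(7,1,6)
flip: (7,1,6)→(6,-1,7)
reduced (well bottom): (6,-1,7) with a≤c, −a<b≤a
well minimum |f| = |-6| = 6 (negative-definite)

6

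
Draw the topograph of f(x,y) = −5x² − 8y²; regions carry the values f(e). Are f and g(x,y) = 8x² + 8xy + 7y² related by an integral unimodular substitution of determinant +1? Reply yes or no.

D₁ = -160, D₂ = -160
f is negative-definite; reduce −f:
−f: reduced (well bottom): (5,0,8) with a≤c, −a<b≤a
flip sign back: reduced form of f is (-5,0,-8)
g: flip: (8,8,7)→(7,-8,8)
g: translate: b→6 (≡-8 mod 14), so (7,-8,8)→(7,6,7)
g: reduced (well bottom): (7,6,7) with a≤c, −a<b≤a
reduced forms (-5, 0, -8) vs (7, 6, 7) ⇒ inequivalent

no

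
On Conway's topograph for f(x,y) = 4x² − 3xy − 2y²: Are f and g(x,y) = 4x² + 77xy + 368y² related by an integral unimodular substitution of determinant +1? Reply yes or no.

D₁ = 41, D₂ = 41
river cycle of f (length 10): (-2, 3, 4), (4, 5, -1), (-1, 5, 4), (4, 3, -2), (-2, 5, 2), (2, 3, -4), (-4, 5, 1), (1, 5, -4), (-4, 3, 2), (2, 5, -2)
river cycle of g (length 10): (4, 5, -1), (-1, 5, 4), (4, 3, -2), (-2, 5, 2), (2, 3, -4), (-4, 5, 1), (1, 5, -4), (-4, 3, 2), (2, 5, -2), (-2, 3, 4)
cycles coincide ⇒ equivalent

yes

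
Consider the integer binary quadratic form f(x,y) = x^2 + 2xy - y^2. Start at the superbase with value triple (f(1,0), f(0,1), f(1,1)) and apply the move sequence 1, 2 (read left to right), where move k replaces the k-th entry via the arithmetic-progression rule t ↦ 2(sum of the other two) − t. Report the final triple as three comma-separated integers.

start (1,-1,2) = (f(1,0),f(0,1),f(1,1))
replace slot 1: 2·((-1)+2) − 1 = 1 → (1,-1,2)
replace slot 2: 2·(1+2) − (-1) = 7 → (1,7,2)

1,7,2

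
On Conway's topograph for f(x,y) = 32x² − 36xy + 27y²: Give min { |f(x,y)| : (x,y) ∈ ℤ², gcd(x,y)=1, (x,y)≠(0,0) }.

translate: b→28 (≡-36 mod 64), so (32,-36,27)→(32,28,23)
flip: (32,28,23)→(23,-28,32)
translate: b→18 (≡-28 mod 46), so (23,-28,32)→(23,18,27)
reduced (well bottom): (23,18,27) with a≤c, −a<b≤a
well minimum = a = 23

23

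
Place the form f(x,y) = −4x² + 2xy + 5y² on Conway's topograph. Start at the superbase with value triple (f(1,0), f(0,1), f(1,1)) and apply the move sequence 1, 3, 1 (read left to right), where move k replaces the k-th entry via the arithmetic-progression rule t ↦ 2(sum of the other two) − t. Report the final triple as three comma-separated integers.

start (-4,5,3) = (f(1,0),f(0,1),f(1,1))
replace slot 1: 2·(5+3) − (-4) = 20 → (20,5,3)
replace slot 3: 2·(20+5) − 3 = 47 → (20,5,47)
replace slot 1: 2·(5+47) − 20 = 84 → (84,5,47)

84,5,47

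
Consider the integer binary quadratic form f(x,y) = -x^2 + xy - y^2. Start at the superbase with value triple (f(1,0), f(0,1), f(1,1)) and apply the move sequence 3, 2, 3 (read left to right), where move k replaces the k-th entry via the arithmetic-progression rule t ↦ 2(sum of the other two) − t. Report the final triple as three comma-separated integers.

start (-1,-1,-1) = (f(1,0),f(0,1),f(1,1))
replace slot 3: 2·((-1)+(-1)) − (-1) = -3 → (-1,-1,-3)
replace slot 2: 2·((-1)+(-3)) − (-1) = -7 → (-1,-7,-3)
replace slot 3: 2·((-1)+(-7)) − (-3) = -13 → (-1,-7,-13)

-1,-7,-13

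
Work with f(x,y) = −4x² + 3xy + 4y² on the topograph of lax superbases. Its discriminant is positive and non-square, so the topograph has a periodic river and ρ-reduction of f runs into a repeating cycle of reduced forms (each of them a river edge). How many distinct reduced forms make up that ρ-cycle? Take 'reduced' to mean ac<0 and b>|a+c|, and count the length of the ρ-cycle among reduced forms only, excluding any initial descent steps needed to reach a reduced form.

D = 73, ⌊√D⌋ = 8
river: ρ → (4,5,-3)
river: ρ → (-3,7,2)
river: ρ → (2,5,-6)
river: ρ → (-6,7,1)
river: ρ → (1,7,-6)
river: ρ → (-6,5,2)
river: ρ → (2,7,-3)
river: ρ → (-3,5,4)
river: ρ → (4,3,-4)
river: ρ → (-4,5,3)
river: ρ → (3,7,-2)
river: ρ → (-2,5,6)
river: ρ → (6,7,-1)
river: ρ → (-1,7,6)
river: ρ → (6,5,-2)
river: ρ → (-2,7,3)
river: ρ → (3,5,-4)
river: ρ → (-4,3,4)
ρ-cycle length = 18 (tail of 0 descent steps not counted)

18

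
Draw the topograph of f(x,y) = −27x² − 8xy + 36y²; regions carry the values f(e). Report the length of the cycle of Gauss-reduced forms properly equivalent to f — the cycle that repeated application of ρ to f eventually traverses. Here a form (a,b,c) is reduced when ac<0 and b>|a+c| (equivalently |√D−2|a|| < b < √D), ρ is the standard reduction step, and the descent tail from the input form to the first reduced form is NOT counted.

D = 3952, ⌊√D⌋ = 62
descent: ρ → (36,8,-27)
descent: ρ → (-27,46,17)  [lands on river]
river: ρ → (17,56,-12)
river: ρ → (-12,40,49)
river: ρ → (49,58,-3)
river: ρ → (-3,62,9)
river: ρ → (9,46,-51)
river: ρ → (-51,56,4)
river: ρ → (4,56,-51)
river: ρ → (-51,46,9)
river: ρ → (9,62,-3)
river: ρ → (-3,58,49)
river: ρ → (49,40,-12)
river: ρ → (-12,56,17)
river: ρ → (17,46,-27)
river: ρ → (-27,62,1)
river: ρ → (1,62,-27)
ρ-cycle length = 16 (tail of 2 descent steps not counted)

16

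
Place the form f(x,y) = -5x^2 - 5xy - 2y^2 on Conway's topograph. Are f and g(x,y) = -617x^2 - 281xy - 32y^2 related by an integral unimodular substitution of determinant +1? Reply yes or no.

D₁ = -15, D₂ = -15
f is negative-definite; reduce −f:
−f: flip: (5,5,2)→(2,-5,5)
−f: translate: b→-1 (≡-5 mod 4), so (2,-5,5)→(2,-1,2)
−f: flip: (2,-1,2)→(2,1,2)
−f: reduced (well bottom): (2,1,2) with a≤c, −a<b≤a
flip sign back: reduced form of f is (-2,-1,-2)
g is negative-definite; reduce −g:
−g: flip: (617,281,32)→(32,-281,617)
−g: translate: b→-25 (≡-281 mod 64), so (32,-281,617)→(32,-25,5)
−g: flip: (32,-25,5)→(5,25,32)
−g: translate: b→5 (≡25 mod 10), so (5,25,32)→(5,5,2)
−g: flip: (5,5,2)→(2,-5,5)
−g: translate: b→-1 (≡-5 mod 4), so (2,-5,5)→(2,-1,2)
−g: flip: (2,-1,2)→(2,1,2)
−g: reduced (well bottom): (2,1,2) with a≤c, −a<b≤a
flip sign back: reduced form of g is (-2,-1,-2)
reduced forms (-2, -1, -2) vs (-2, -1, -2) ⇒ equivalent

yes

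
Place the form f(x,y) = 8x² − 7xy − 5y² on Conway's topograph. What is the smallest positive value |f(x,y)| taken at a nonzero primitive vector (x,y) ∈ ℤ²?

descent: ρ → (-5,7,8)  [lands on river]
river: ρ → (8,9,-4)
river: ρ → (-4,7,10)
river: ρ → (10,13,-1)
river: ρ → (-1,13,10)
river: ρ → (10,7,-4)
river: ρ → (-4,9,8)
river: ρ → (8,7,-5)
river: ρ → (-5,13,2)
river: ρ → (2,11,-11)
river: ρ → (-11,11,2)
river: ρ → (2,13,-5)
closes: descent 1, river 12
min |a| on river = 1

1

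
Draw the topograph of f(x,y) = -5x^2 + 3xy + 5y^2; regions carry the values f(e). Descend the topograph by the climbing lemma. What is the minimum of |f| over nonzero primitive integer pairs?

river: ρ → (5,7,-3)
river: ρ → (-3,5,7)
river: ρ → (7,9,-1)
river: ρ → (-1,9,7)
river: ρ → (7,5,-3)
river: ρ → (-3,7,5)
river: ρ → (5,3,-5)
river: ρ → (-5,7,3)
river: ρ → (3,5,-7)
river: ρ → (-7,9,1)
river: ρ → (1,9,-7)
river: ρ → (-7,5,3)
river: ρ → (3,7,-5)
river: ρ → (-5,3,5)
closes: descent 0, river 14
min |a| on river = 1

1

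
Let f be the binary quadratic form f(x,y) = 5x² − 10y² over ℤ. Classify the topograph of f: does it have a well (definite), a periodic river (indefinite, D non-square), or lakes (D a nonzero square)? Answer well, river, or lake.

D = b²−4ac = 0² − 4·5·(-10) = 200
D > 0 non-square ⇒ indefinite ⇒ periodic river

river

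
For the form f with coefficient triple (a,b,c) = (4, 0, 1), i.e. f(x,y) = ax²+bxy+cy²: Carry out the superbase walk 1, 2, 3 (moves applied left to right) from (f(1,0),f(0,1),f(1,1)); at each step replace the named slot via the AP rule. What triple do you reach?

start (4,1,5) = (f(1,0),f(0,1),f(1,1))
replace slot 1: 2·(1+5) − 4 = 8 → (8,1,5)
replace slot 2: 2·(8+5) − 1 = 25 → (8,25,5)
replace slot 3: 2·(8+25) − 5 = 61 → (8,25,61)

8,25,61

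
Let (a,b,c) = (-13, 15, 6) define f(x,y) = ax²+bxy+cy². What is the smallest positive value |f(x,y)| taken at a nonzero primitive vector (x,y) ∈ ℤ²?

river: ρ → (6,21,-4)
river: ρ → (-4,19,11)
river: ρ → (11,3,-12)
river: ρ → (-12,21,2)
river: ρ → (2,23,-1)
river: ρ → (-1,23,2)
river: ρ → (2,21,-12)
river: ρ → (-12,3,11)
river: ρ → (11,19,-4)
river: ρ → (-4,21,6)
river: ρ → (6,15,-13)
river: ρ → (-13,11,8)
river: ρ → (8,21,-3)
river: ρ → (-3,21,8)
river: ρ → (8,11,-13)
river: ρ → (-13,15,6)
closes: descent 0, river 16
min |a| on river = 1

1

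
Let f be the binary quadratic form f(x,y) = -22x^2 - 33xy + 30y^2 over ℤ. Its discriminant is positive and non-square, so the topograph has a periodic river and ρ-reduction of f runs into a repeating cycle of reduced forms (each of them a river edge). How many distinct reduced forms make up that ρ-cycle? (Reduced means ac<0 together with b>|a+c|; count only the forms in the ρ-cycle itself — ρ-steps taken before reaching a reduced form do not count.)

D = 3729, ⌊√D⌋ = 61
descent: ρ → (30,33,-22)  [lands on river]
river: ρ → (-22,55,8)
river: ρ → (8,57,-15)
river: ρ → (-15,33,44)
river: ρ → (44,55,-4)
river: ρ → (-4,57,30)
river: ρ → (30,3,-31)
river: ρ → (-31,59,2)
river: ρ → (2,61,-1)
river: ρ → (-1,61,2)
river: ρ → (2,59,-31)
river: ρ → (-31,3,30)
river: ρ → (30,57,-4)
river: ρ → (-4,55,44)
river: ρ → (44,33,-15)
river: ρ → (-15,57,8)
river: ρ → (8,55,-22)
river: ρ → (-22,33,30)
river: ρ → (30,27,-25)
river: ρ → (-25,23,32)
river: ρ → (32,41,-16)
river: ρ → (-16,55,11)
river: ρ → (11,55,-16)
river: ρ → (-16,41,32)
river: ρ → (32,23,-25)
river: ρ → (-25,27,30)
ρ-cycle length = 26 (tail of 1 descent step not counted)

26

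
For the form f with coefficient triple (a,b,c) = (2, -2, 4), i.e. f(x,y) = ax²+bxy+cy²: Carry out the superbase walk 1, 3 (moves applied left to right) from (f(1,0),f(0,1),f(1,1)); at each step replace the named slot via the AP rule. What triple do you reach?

start (2,4,4) = (f(1,0),f(0,1),f(1,1))
replace slot 1: 2·(4+4) − 2 = 14 → (14,4,4)
replace slot 3: 2·(14+4) − 4 = 32 → (14,4,32)

14,4,32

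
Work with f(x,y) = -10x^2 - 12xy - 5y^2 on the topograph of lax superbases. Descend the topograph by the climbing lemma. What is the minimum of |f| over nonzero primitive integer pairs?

translate: b→-8 (≡12 mod 20), so (10,12,5)→(10,-8,3)
flip: (10,-8,3)→(3,8,10)
translate: b→2 (≡8 mod 6), so (3,8,10)→(3,2,5)
reduced (well bottom): (3,2,5) with a≤c, −a<b≤a
well minimum |f| = |-3| = 3 (negative-definite)

3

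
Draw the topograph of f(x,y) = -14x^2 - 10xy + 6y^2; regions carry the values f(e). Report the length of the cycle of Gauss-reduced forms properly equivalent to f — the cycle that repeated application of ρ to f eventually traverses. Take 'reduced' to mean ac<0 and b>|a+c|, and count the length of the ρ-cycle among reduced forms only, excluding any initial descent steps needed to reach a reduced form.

D = 436, ⌊√D⌋ = 20
descent: ρ → (6,10,-14)  [lands on river]
river: ρ → (-14,18,2)
river: ρ → (2,18,-14)
river: ρ → (-14,10,6)
river: ρ → (6,14,-10)
river: ρ → (-10,6,10)
river: ρ → (10,14,-6)
river: ρ → (-6,10,14)
river: ρ → (14,18,-2)
river: ρ → (-2,18,14)
river: ρ → (14,10,-6)
river: ρ → (-6,14,10)
river: ρ → (10,6,-10)
river: ρ → (-10,14,6)
ρ-cycle length = 14 (tail of 1 descent step not counted)

14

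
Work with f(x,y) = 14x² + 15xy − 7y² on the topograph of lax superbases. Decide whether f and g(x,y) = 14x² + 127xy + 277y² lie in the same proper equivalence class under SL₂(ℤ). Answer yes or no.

D₁ = 617, D₂ = 617
river cycle of f (length 34): (-7, 13, 16), (16, 19, -4), (-4, 21, 11), (11, 23, -2), (-2, 21, 22), (22, 23, -1), (-1, 23, 22), (22, 21, -2), (-2, 23, 11), (11, 21, -4), … (24 more)
river cycle of g (length 34): (14, 15, -7), (-7, 13, 16), (16, 19, -4), (-4, 21, 11), (11, 23, -2), (-2, 21, 22), (22, 23, -1), (-1, 23, 22), (22, 21, -2), (-2, 23, 11), … (24 more)
cycles coincide ⇒ equivalent

yes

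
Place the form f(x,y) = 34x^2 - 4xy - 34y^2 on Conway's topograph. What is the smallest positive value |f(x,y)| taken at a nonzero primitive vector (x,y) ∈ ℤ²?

descent: ρ → (-34,4,34)  [lands on river]
river: ρ → (34,64,-4)
river: ρ → (-4,64,34)
river: ρ → (34,4,-34)
river: ρ → (-34,64,4)
river: ρ → (4,64,-34)
closes: descent 1, river 6
min |a| on river = 4

4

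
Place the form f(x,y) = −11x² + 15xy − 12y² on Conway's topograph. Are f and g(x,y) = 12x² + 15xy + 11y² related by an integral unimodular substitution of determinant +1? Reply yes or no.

D₁ = -303, D₂ = -303
f is negative-definite; reduce −f:
−f: translate: b→7 (≡-15 mod 22), so (11,-15,12)→(11,7,8)
−f: flip: (11,7,8)→(8,-7,11)
−f: reduced (well bottom): (8,-7,11) with a≤c, −a<b≤a
flip sign back: reduced form of f is (-8,7,-11)
g: translate: b→-9 (≡15 mod 24), so (12,15,11)→(12,-9,8)
g: flip: (12,-9,8)→(8,9,12)
g: translate: b→-7 (≡9 mod 16), so (8,9,12)→(8,-7,11)
g: reduced (well bottom): (8,-7,11) with a≤c, −a<b≤a
reduced forms (-8, 7, -11) vs (8, -7, 11) ⇒ inequivalent

no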